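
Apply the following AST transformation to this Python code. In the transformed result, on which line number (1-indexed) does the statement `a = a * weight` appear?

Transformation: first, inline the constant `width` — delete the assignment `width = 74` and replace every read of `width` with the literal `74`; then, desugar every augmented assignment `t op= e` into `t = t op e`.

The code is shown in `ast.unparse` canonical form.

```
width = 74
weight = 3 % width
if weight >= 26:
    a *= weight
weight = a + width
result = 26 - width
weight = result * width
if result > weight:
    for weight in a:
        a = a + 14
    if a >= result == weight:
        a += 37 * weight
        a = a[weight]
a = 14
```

3

Transformed code:
weight = 3 % 74
if weight >= 26:
    a = a * weight
weight = a + 74
result = 26 - 74
weight = result * 74
if result > weight:
    for weight in a:
        a = a + 14
    if a >= result == weight:
        a = a + 37 * weight
        a = a[weight]
a = 14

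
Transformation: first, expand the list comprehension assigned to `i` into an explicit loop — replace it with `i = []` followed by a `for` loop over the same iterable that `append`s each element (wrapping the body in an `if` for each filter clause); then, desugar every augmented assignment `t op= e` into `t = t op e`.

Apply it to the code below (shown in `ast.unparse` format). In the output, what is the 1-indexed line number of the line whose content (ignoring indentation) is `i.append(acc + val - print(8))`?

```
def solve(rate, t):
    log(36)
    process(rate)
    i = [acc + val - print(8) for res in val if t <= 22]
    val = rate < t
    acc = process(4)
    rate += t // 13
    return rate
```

7

Transformed code:
def solve(rate, t):
    log(36)
    process(rate)
    i = []
    for res in val:
        if t <= 22:
            i.append(acc + val - print(8))
    val = rate < t
    acc = process(4)
    rate = rate + t // 13
    return rate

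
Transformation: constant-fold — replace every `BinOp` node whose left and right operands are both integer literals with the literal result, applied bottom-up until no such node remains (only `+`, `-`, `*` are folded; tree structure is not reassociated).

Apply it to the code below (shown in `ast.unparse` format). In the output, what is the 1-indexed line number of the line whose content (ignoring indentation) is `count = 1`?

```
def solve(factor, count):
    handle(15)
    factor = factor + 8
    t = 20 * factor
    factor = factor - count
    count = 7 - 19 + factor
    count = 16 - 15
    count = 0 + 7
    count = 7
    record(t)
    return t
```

7

Transformed code:
def solve(factor, count):
    handle(15)
    factor = factor + 8
    t = 20 * factor
    factor = factor - count
    count = -12 + factor
    count = 1
    count = 7
    count = 7
    record(t)
    return t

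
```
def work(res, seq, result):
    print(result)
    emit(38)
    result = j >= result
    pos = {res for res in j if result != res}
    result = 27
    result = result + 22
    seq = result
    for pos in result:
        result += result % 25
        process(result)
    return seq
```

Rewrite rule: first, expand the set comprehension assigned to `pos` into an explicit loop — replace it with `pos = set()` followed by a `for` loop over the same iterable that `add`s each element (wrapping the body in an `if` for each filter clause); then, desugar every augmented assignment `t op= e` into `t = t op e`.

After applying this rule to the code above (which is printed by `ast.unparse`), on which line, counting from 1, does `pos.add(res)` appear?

8

Transformed code:
def work(res, seq, result):
    print(result)
    emit(38)
    result = j >= result
    pos = set()
    for res in j:
        if result != res:
            pos.add(res)
    result = 27
    result = result + 22
    seq = result
    for pos in result:
        result = result + result % 25
        process(result)
    return seq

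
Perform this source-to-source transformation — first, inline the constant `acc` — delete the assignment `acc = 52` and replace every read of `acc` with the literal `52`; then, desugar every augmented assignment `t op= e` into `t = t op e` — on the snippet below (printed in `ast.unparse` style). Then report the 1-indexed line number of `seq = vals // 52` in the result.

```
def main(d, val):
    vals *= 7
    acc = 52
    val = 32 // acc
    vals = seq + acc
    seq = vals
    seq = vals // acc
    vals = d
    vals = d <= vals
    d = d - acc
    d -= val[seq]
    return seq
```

6

Transformed code:
def main(d, val):
    vals = vals * 7
    val = 32 // 52
    vals = seq + 52
    seq = vals
    seq = vals // 52
    vals = d
    vals = d <= vals
    d = d - 52
    d = d - val[seq]
    return seq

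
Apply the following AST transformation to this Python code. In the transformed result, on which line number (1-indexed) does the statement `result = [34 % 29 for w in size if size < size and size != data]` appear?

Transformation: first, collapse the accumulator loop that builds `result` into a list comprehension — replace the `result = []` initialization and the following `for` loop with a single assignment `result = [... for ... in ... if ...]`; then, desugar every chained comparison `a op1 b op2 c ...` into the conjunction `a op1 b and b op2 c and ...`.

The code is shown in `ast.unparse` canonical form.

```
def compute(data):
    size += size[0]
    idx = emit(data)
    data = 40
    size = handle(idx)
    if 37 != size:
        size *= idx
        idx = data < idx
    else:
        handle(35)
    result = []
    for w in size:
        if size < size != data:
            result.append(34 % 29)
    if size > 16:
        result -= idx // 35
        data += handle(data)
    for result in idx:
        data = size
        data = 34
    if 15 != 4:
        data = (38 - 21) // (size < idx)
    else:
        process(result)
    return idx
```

11

Transformed code:
def compute(data):
    size += size[0]
    idx = emit(data)
    data = 40
    size = handle(idx)
    if 37 != size:
        size *= idx
        idx = data < idx
    else:
        handle(35)
    result = [34 % 29 for w in size if size < size and size != data]
    if size > 16:
        result -= idx // 35
        data += handle(data)
    for result in idx:
        data = size
        data = 34
    if 15 != 4:
        data = (38 - 21) // (size < idx)
    else:
        process(result)
    return idx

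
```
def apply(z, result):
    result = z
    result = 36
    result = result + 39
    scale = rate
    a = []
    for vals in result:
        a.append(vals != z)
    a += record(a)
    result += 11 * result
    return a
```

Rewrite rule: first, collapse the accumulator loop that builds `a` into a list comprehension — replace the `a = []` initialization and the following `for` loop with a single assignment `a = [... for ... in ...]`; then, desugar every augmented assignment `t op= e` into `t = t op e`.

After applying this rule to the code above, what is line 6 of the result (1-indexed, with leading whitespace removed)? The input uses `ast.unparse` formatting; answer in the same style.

a = [vals != z for vals in result]

Transformed code:
def apply(z, result):
    result = z
    result = 36
    result = result + 39
    scale = rate
    a = [vals != z for vals in result]
    a = a + record(a)
    result = result + 11 * result
    return a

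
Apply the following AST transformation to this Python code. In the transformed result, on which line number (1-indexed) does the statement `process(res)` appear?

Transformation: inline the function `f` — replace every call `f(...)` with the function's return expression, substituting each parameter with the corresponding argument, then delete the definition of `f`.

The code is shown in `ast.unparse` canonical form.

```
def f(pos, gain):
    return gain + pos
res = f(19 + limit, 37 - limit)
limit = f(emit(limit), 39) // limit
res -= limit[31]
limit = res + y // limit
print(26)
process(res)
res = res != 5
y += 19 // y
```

Transformed code:
res = 37 - limit + (19 + limit)
limit = (39 + emit(limit)) // limit
res -= limit[31]
limit = res + y // limit
print(26)
process(res)
res = res != 5
y += 19 // y

6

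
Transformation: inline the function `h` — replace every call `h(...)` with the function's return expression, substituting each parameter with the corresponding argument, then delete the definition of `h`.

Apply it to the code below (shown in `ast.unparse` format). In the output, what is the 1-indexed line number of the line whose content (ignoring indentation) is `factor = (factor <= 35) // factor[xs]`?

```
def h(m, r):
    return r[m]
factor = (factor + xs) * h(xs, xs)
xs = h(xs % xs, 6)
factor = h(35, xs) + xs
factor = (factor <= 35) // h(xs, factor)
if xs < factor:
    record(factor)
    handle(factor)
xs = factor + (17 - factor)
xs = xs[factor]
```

4

Transformed code:
factor = (factor + xs) * xs[xs]
xs = 6[xs % xs]
factor = xs[35] + xs
factor = (factor <= 35) // factor[xs]
if xs < factor:
    record(factor)
    handle(factor)
xs = factor + (17 - factor)
xs = xs[factor]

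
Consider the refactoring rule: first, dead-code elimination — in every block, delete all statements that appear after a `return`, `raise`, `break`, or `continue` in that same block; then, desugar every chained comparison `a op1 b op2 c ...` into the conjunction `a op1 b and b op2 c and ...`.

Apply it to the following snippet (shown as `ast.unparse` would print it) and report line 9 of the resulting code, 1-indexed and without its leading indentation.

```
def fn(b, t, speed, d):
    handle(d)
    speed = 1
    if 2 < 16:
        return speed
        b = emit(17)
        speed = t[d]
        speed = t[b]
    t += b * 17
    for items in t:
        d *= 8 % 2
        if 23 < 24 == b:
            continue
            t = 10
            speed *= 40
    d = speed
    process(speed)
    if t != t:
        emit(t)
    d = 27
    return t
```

if 23 < 24 and 24 == b:

Transformed code:
def fn(b, t, speed, d):
    handle(d)
    speed = 1
    if 2 < 16:
        return speed
    t += b * 17
    for items in t:
        d *= 8 % 2
        if 23 < 24 and 24 == b:
            continue
    d = speed
    process(speed)
    if t != t:
        emit(t)
    d = 27
    return t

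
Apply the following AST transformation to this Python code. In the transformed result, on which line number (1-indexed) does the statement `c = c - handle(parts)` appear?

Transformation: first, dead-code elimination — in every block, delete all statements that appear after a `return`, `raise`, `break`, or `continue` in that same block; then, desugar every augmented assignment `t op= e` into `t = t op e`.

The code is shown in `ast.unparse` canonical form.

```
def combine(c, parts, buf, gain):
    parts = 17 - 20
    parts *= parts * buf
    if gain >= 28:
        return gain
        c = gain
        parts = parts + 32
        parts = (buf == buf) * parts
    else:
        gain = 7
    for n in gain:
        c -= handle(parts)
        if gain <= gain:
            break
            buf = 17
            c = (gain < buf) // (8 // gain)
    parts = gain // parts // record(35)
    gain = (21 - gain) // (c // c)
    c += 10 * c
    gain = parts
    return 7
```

Transformed code:
def combine(c, parts, buf, gain):
    parts = 17 - 20
    parts = parts * (parts * buf)
    if gain >= 28:
        return gain
    else:
        gain = 7
    for n in gain:
        c = c - handle(parts)
        if gain <= gain:
            break
    parts = gain // parts // record(35)
    gain = (21 - gain) // (c // c)
    c = c + 10 * c
    gain = parts
    return 7

9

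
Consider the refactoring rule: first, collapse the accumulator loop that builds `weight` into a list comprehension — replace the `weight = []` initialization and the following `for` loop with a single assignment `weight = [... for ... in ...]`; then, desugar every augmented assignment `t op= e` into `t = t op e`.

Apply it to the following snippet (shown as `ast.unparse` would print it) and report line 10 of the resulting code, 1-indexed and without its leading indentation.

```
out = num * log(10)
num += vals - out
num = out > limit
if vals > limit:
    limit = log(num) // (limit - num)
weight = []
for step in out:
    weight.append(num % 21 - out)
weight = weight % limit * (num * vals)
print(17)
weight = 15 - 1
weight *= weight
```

weight = weight * weight

Transformed code:
out = num * log(10)
num = num + (vals - out)
num = out > limit
if vals > limit:
    limit = log(num) // (limit - num)
weight = [num % 21 - out for step in out]
weight = weight % limit * (num * vals)
print(17)
weight = 15 - 1
weight = weight * weight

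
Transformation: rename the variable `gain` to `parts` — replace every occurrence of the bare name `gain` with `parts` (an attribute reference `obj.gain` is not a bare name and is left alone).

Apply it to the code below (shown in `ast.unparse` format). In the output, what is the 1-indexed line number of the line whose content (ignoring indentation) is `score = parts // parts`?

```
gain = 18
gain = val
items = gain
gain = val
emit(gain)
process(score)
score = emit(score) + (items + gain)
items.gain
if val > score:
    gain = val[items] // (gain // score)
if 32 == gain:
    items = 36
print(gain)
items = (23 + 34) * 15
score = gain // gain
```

15

Transformed code:
parts = 18
parts = val
items = parts
parts = val
emit(parts)
process(score)
score = emit(score) + (items + parts)
items.gain
if val > score:
    parts = val[items] // (parts // score)
if 32 == parts:
    items = 36
print(parts)
items = (23 + 34) * 15
score = parts // parts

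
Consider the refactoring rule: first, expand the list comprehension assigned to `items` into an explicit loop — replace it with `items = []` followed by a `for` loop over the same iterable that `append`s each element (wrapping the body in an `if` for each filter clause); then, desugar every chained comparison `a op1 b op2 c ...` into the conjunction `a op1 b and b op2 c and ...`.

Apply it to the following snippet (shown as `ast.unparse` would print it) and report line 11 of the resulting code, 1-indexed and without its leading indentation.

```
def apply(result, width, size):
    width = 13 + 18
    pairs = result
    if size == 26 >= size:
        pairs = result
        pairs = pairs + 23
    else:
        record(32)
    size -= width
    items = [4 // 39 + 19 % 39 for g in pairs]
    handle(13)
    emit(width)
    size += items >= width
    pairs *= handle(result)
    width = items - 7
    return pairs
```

Transformed code:
def apply(result, width, size):
    width = 13 + 18
    pairs = result
    if size == 26 and 26 >= size:
        pairs = result
        pairs = pairs + 23
    else:
        record(32)
    size -= width
    items = []
    for g in pairs:
        items.append(4 // 39 + 19 % 39)
    handle(13)
    emit(width)
    size += items >= width
    pairs *= handle(result)
    width = items - 7
    return pairs

for g in pairs:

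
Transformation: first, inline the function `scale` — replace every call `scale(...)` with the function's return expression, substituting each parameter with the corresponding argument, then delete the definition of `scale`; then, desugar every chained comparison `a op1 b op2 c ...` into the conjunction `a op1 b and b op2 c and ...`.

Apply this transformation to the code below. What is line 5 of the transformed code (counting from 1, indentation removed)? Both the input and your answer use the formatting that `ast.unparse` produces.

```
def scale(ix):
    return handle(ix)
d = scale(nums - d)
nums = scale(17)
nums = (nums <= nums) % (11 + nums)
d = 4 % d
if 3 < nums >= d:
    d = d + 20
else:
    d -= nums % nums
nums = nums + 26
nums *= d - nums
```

Transformed code:
d = handle(nums - d)
nums = handle(17)
nums = (nums <= nums) % (11 + nums)
d = 4 % d
if 3 < nums and nums >= d:
    d = d + 20
else:
    d -= nums % nums
nums = nums + 26
nums *= d - nums

if 3 < nums and nums >= d:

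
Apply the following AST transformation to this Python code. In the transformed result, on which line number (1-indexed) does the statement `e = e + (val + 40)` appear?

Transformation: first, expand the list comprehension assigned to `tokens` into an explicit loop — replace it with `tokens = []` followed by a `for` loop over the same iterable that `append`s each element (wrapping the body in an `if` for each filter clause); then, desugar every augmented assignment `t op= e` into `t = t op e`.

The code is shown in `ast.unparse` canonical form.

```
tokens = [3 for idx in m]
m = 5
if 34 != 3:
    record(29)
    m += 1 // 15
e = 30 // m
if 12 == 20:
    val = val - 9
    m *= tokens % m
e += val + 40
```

12

Transformed code:
tokens = []
for idx in m:
    tokens.append(3)
m = 5
if 34 != 3:
    record(29)
    m = m + 1 // 15
e = 30 // m
if 12 == 20:
    val = val - 9
    m = m * (tokens % m)
e = e + (val + 40)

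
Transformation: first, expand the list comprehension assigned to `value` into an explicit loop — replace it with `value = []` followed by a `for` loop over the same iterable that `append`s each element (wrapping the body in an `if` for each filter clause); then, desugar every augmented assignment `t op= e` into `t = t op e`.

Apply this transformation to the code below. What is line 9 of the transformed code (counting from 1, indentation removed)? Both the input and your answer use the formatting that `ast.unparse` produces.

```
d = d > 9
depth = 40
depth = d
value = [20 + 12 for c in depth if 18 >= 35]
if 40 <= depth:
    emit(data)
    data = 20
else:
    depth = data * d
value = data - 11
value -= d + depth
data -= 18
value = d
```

Transformed code:
d = d > 9
depth = 40
depth = d
value = []
for c in depth:
    if 18 >= 35:
        value.append(20 + 12)
if 40 <= depth:
    emit(data)
    data = 20
else:
    depth = data * d
value = data - 11
value = value - (d + depth)
data = data - 18
value = d

emit(data)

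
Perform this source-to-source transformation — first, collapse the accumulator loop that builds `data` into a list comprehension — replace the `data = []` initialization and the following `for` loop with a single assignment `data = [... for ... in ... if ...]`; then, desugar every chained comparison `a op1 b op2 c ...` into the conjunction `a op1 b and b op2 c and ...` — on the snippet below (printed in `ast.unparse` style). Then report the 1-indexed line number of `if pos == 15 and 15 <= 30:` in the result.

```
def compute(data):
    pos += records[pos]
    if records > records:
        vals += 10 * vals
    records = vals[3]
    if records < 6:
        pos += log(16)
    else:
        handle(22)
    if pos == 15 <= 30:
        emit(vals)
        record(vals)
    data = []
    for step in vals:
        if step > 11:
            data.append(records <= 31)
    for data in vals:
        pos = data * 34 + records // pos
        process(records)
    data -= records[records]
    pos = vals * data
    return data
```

Transformed code:
def compute(data):
    pos += records[pos]
    if records > records:
        vals += 10 * vals
    records = vals[3]
    if records < 6:
        pos += log(16)
    else:
        handle(22)
    if pos == 15 and 15 <= 30:
        emit(vals)
        record(vals)
    data = [records <= 31 for step in vals if step > 11]
    for data in vals:
        pos = data * 34 + records // pos
        process(records)
    data -= records[records]
    pos = vals * data
    return data

10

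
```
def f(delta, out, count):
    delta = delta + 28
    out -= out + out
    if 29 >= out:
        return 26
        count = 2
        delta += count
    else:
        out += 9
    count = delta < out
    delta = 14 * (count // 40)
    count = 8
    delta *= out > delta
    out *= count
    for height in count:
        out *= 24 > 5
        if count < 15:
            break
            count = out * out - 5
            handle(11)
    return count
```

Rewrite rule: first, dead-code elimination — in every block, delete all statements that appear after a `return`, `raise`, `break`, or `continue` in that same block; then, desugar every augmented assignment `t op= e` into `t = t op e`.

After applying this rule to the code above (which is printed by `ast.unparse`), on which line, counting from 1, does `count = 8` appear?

10

Transformed code:
def f(delta, out, count):
    delta = delta + 28
    out = out - (out + out)
    if 29 >= out:
        return 26
    else:
        out = out + 9
    count = delta < out
    delta = 14 * (count // 40)
    count = 8
    delta = delta * (out > delta)
    out = out * count
    for height in count:
        out = out * (24 > 5)
        if count < 15:
            break
    return count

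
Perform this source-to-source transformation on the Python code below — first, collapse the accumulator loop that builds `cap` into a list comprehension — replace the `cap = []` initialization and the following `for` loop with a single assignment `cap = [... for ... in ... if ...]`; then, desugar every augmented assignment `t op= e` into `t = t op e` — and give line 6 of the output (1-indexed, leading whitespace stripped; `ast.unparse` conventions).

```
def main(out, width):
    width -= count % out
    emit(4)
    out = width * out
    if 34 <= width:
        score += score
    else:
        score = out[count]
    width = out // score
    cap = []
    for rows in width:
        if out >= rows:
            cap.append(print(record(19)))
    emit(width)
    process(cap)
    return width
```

score = score + score

Transformed code:
def main(out, width):
    width = width - count % out
    emit(4)
    out = width * out
    if 34 <= width:
        score = score + score
    else:
        score = out[count]
    width = out // score
    cap = [print(record(19)) for rows in width if out >= rows]
    emit(width)
    process(cap)
    return width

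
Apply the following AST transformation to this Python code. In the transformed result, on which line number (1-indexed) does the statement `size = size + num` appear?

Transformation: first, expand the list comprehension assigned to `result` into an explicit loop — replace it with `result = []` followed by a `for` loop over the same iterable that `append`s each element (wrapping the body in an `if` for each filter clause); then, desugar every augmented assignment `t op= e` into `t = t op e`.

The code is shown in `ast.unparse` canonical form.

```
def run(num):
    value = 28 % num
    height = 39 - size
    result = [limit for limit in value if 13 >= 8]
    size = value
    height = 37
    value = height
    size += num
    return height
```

11

Transformed code:
def run(num):
    value = 28 % num
    height = 39 - size
    result = []
    for limit in value:
        if 13 >= 8:
            result.append(limit)
    size = value
    height = 37
    value = height
    size = size + num
    return height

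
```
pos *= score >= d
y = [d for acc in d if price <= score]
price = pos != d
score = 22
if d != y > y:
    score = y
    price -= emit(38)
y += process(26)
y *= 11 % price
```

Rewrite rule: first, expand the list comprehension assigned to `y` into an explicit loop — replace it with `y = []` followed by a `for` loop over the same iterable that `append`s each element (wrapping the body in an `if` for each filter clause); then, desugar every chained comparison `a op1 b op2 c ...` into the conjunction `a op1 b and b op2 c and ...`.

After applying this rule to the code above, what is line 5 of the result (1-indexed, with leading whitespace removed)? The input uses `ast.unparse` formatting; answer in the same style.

y.append(d)

Transformed code:
pos *= score >= d
y = []
for acc in d:
    if price <= score:
        y.append(d)
price = pos != d
score = 22
if d != y and y > y:
    score = y
    price -= emit(38)
y += process(26)
y *= 11 % price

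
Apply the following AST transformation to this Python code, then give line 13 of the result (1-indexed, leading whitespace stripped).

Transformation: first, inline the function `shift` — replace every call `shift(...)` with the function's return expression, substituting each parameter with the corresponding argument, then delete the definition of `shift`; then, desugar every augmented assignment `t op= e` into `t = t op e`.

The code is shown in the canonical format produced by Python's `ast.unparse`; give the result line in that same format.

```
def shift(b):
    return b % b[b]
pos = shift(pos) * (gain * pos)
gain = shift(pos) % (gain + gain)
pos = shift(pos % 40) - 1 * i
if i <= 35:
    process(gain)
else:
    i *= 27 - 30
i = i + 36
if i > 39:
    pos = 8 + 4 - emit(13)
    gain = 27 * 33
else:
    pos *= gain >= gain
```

pos = pos * (gain >= gain)

Transformed code:
pos = pos % pos[pos] * (gain * pos)
gain = pos % pos[pos] % (gain + gain)
pos = pos % 40 % (pos % 40)[pos % 40] - 1 * i
if i <= 35:
    process(gain)
else:
    i = i * (27 - 30)
i = i + 36
if i > 39:
    pos = 8 + 4 - emit(13)
    gain = 27 * 33
else:
    pos = pos * (gain >= gain)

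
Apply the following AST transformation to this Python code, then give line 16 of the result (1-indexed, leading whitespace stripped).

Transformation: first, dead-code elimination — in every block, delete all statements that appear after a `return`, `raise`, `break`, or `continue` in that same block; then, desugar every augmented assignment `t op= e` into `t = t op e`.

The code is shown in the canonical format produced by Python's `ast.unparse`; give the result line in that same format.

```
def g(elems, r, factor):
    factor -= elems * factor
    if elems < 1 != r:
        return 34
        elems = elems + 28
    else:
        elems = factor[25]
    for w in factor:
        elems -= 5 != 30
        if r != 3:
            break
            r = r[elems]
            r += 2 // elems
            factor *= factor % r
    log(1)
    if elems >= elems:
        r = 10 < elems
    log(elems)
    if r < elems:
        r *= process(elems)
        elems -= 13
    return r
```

Transformed code:
def g(elems, r, factor):
    factor = factor - elems * factor
    if elems < 1 != r:
        return 34
    else:
        elems = factor[25]
    for w in factor:
        elems = elems - (5 != 30)
        if r != 3:
            break
    log(1)
    if elems >= elems:
        r = 10 < elems
    log(elems)
    if r < elems:
        r = r * process(elems)
        elems = elems - 13
    return r

r = r * process(elems)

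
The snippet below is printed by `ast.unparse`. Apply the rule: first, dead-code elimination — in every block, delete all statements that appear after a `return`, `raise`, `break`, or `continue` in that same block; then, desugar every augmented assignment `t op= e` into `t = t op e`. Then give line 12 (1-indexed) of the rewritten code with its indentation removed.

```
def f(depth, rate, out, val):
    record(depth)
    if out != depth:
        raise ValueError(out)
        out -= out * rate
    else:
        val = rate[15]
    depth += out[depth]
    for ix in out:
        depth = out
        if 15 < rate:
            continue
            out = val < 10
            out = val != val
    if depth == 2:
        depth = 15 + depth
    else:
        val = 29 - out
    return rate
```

Transformed code:
def f(depth, rate, out, val):
    record(depth)
    if out != depth:
        raise ValueError(out)
    else:
        val = rate[15]
    depth = depth + out[depth]
    for ix in out:
        depth = out
        if 15 < rate:
            continue
    if depth == 2:
        depth = 15 + depth
    else:
        val = 29 - out
    return rate

if depth == 2:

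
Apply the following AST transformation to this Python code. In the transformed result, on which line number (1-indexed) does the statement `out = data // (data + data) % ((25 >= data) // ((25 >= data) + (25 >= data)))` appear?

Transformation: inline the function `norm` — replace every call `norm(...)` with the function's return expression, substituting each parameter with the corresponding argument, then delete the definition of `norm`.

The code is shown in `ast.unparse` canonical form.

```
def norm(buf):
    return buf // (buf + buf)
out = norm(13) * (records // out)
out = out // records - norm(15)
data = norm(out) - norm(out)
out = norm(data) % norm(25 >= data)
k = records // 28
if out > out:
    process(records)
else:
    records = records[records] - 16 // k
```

4

Transformed code:
out = 13 // (13 + 13) * (records // out)
out = out // records - 15 // (15 + 15)
data = out // (out + out) - out // (out + out)
out = data // (data + data) % ((25 >= data) // ((25 >= data) + (25 >= data)))
k = records // 28
if out > out:
    process(records)
else:
    records = records[records] - 16 // k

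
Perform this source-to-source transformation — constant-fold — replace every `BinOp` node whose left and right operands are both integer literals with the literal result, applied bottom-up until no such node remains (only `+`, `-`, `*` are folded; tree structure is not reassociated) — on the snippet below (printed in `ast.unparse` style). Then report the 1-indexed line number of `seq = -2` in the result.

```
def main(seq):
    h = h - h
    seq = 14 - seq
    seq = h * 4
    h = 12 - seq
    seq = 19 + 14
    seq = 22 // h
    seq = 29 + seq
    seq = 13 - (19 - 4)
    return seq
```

9

Transformed code:
def main(seq):
    h = h - h
    seq = 14 - seq
    seq = h * 4
    h = 12 - seq
    seq = 33
    seq = 22 // h
    seq = 29 + seq
    seq = -2
    return seq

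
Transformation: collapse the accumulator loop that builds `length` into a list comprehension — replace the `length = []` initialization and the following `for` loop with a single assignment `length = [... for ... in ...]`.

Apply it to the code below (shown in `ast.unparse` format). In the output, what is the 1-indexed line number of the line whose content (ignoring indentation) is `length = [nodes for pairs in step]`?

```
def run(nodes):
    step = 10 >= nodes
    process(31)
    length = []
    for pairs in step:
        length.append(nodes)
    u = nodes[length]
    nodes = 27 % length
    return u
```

Transformed code:
def run(nodes):
    step = 10 >= nodes
    process(31)
    length = [nodes for pairs in step]
    u = nodes[length]
    nodes = 27 % length
    return u

4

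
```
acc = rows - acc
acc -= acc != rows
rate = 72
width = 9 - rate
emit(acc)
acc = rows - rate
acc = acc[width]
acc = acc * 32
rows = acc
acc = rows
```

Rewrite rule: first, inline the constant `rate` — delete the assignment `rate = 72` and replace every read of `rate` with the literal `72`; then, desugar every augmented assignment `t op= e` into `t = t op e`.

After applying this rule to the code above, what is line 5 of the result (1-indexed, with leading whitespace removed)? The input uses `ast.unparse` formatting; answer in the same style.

Transformed code:
acc = rows - acc
acc = acc - (acc != rows)
width = 9 - 72
emit(acc)
acc = rows - 72
acc = acc[width]
acc = acc * 32
rows = acc
acc = rows

acc = rows - 72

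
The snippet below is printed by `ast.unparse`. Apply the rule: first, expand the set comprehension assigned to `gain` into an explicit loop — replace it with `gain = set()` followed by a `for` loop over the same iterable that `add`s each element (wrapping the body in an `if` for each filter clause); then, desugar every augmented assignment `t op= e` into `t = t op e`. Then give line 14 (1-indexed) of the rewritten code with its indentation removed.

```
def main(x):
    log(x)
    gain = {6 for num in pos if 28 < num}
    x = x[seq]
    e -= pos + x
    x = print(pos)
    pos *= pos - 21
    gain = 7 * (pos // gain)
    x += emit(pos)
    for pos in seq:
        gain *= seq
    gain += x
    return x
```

gain = gain * seq

Transformed code:
def main(x):
    log(x)
    gain = set()
    for num in pos:
        if 28 < num:
            gain.add(6)
    x = x[seq]
    e = e - (pos + x)
    x = print(pos)
    pos = pos * (pos - 21)
    gain = 7 * (pos // gain)
    x = x + emit(pos)
    for pos in seq:
        gain = gain * seq
    gain = gain + x
    return x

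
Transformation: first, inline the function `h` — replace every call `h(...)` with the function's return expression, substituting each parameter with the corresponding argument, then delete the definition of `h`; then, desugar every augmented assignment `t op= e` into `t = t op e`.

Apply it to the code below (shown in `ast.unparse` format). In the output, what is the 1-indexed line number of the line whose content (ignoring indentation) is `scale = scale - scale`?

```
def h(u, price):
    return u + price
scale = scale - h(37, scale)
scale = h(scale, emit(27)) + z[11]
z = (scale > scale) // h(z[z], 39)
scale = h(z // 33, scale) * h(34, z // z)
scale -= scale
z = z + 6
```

Transformed code:
scale = scale - (37 + scale)
scale = scale + emit(27) + z[11]
z = (scale > scale) // (z[z] + 39)
scale = (z // 33 + scale) * (34 + z // z)
scale = scale - scale
z = z + 6

5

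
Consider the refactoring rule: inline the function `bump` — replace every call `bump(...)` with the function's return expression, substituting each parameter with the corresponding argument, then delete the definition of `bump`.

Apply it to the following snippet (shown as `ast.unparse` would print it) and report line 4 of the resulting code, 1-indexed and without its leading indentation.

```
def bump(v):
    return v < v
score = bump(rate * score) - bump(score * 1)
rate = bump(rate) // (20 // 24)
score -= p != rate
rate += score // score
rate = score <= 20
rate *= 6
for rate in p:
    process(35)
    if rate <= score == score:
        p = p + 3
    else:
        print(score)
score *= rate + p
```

Transformed code:
score = (rate * score < rate * score) - (score * 1 < score * 1)
rate = (rate < rate) // (20 // 24)
score -= p != rate
rate += score // score
rate = score <= 20
rate *= 6
for rate in p:
    process(35)
    if rate <= score == score:
        p = p + 3
    else:
        print(score)
score *= rate + p

rate += score // score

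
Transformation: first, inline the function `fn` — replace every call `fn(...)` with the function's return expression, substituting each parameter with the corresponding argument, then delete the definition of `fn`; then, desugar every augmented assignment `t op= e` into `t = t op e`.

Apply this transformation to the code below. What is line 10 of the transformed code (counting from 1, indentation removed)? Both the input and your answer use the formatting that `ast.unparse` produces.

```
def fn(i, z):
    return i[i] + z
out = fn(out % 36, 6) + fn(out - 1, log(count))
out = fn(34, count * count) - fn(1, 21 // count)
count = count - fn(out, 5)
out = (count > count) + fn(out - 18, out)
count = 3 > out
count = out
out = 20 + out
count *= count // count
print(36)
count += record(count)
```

count = count + record(count)

Transformed code:
out = (out % 36)[out % 36] + 6 + ((out - 1)[out - 1] + log(count))
out = 34[34] + count * count - (1[1] + 21 // count)
count = count - (out[out] + 5)
out = (count > count) + ((out - 18)[out - 18] + out)
count = 3 > out
count = out
out = 20 + out
count = count * (count // count)
print(36)
count = count + record(count)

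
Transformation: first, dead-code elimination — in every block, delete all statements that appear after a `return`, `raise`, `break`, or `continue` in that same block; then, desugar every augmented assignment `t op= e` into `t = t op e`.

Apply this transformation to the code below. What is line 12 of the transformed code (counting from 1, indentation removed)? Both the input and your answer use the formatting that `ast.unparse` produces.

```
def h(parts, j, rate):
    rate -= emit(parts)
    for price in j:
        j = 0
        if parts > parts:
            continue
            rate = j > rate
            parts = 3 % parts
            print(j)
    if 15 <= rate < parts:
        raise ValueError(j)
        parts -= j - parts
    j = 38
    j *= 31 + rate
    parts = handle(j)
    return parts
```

return parts

Transformed code:
def h(parts, j, rate):
    rate = rate - emit(parts)
    for price in j:
        j = 0
        if parts > parts:
            continue
    if 15 <= rate < parts:
        raise ValueError(j)
    j = 38
    j = j * (31 + rate)
    parts = handle(j)
    return parts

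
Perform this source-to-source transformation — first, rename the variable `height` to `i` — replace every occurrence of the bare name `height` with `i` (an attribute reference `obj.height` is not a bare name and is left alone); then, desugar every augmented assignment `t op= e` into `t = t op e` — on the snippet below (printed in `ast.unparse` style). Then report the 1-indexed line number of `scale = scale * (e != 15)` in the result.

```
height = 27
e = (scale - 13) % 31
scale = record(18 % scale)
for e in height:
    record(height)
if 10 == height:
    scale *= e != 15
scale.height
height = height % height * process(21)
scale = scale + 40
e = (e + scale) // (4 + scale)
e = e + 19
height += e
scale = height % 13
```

7

Transformed code:
i = 27
e = (scale - 13) % 31
scale = record(18 % scale)
for e in i:
    record(i)
if 10 == i:
    scale = scale * (e != 15)
scale.height
i = i % i * process(21)
scale = scale + 40
e = (e + scale) // (4 + scale)
e = e + 19
i = i + e
scale = i % 13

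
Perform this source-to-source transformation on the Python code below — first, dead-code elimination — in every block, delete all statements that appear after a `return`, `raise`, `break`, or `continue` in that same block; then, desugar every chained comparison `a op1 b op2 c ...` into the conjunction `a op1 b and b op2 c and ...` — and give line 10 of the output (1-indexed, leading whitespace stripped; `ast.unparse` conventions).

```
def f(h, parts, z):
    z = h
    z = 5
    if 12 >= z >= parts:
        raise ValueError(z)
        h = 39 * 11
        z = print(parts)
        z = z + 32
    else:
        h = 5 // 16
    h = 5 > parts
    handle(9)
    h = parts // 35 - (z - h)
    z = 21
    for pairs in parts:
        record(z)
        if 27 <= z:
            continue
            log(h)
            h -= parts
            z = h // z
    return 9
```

h = parts // 35 - (z - h)

Transformed code:
def f(h, parts, z):
    z = h
    z = 5
    if 12 >= z and z >= parts:
        raise ValueError(z)
    else:
        h = 5 // 16
    h = 5 > parts
    handle(9)
    h = parts // 35 - (z - h)
    z = 21
    for pairs in parts:
        record(z)
        if 27 <= z:
            continue
    return 9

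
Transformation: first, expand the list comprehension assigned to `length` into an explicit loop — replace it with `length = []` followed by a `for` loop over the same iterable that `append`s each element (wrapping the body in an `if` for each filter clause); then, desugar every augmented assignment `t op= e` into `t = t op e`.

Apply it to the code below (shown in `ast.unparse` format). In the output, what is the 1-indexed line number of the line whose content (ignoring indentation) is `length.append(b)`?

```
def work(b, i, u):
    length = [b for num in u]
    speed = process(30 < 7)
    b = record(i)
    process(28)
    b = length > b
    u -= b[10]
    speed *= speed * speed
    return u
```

4

Transformed code:
def work(b, i, u):
    length = []
    for num in u:
        length.append(b)
    speed = process(30 < 7)
    b = record(i)
    process(28)
    b = length > b
    u = u - b[10]
    speed = speed * (speed * speed)
    return u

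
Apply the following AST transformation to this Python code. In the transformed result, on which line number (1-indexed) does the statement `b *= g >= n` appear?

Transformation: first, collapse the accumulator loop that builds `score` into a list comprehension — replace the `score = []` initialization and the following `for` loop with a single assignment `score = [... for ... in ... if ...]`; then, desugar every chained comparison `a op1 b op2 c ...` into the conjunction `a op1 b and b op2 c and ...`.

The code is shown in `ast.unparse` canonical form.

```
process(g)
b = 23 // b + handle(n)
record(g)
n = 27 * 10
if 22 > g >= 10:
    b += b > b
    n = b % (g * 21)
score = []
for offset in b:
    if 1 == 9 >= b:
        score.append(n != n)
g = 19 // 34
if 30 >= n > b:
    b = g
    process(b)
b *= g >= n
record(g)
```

Transformed code:
process(g)
b = 23 // b + handle(n)
record(g)
n = 27 * 10
if 22 > g and g >= 10:
    b += b > b
    n = b % (g * 21)
score = [n != n for offset in b if 1 == 9 and 9 >= b]
g = 19 // 34
if 30 >= n and n > b:
    b = g
    process(b)
b *= g >= n
record(g)

13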